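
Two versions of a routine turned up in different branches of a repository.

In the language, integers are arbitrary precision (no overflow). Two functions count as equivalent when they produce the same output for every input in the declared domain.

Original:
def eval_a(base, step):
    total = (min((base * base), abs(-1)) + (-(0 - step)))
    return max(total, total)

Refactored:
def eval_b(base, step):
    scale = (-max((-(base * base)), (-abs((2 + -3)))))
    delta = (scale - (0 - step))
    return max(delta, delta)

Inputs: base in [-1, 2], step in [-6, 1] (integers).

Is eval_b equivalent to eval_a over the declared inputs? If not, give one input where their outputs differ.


Comparing the listings, the differences include: min/max/abs usage differs; constant usage differs; arithmetic usage differs; local variable names differ; statement counts differ.
As a probe, take base=0, step=1: eval_a runs total := 1 | result 1; eval_b runs scale := 0 | delta := 1 | result 1; both end at 1.
Every one of the 32 inputs gives matching results.
verdict: equivalent


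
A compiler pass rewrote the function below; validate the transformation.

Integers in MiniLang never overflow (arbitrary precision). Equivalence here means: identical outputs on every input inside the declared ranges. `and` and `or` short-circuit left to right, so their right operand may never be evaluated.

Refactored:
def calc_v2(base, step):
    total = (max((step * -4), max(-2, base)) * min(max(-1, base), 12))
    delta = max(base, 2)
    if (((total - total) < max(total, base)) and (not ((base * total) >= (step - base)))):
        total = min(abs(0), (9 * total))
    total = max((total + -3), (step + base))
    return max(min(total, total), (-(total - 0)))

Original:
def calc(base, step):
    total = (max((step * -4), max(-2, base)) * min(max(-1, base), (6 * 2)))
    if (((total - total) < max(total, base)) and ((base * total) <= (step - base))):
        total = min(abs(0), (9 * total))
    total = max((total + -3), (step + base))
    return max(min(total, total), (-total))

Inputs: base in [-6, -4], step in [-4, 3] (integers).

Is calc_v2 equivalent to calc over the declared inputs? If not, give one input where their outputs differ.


One difference looks behavioral, but it never changes the outcome for any declared input; all 24 inputs agree.
verdict: equivalent


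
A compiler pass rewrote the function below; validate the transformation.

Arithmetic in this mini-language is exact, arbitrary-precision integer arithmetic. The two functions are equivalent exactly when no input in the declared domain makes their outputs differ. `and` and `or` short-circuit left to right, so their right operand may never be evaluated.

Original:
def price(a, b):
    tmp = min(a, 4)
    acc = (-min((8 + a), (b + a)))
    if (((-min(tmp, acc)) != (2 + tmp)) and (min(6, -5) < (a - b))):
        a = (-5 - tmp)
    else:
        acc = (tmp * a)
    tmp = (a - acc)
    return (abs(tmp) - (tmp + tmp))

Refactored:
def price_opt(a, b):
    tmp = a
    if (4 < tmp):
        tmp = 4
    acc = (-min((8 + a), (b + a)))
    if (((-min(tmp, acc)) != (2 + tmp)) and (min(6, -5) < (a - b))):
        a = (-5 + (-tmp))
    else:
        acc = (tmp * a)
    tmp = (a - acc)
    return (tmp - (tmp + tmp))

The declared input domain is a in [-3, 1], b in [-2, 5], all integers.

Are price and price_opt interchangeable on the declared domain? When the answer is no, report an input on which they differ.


Consider the input a=-3, b=-2.
price: tmp := -3 | acc := 5 | (((-min(tmp, acc)) != (2 + tmp)) and (min(6, -5) < (a - b))): true | a := -2 | tmp := -7 | result 21
price_opt: tmp := -3 | (4 < tmp): false | acc := 5 | (((-min(tmp, acc)) != (2 + tmp)) and (min(6, -5) < (a - b))): true | a := -2 | tmp := -7 | result 7
21 and 7 differ, so these are not the same function on this domain.
verdict: not equivalent; witness: a=-3, b=-2


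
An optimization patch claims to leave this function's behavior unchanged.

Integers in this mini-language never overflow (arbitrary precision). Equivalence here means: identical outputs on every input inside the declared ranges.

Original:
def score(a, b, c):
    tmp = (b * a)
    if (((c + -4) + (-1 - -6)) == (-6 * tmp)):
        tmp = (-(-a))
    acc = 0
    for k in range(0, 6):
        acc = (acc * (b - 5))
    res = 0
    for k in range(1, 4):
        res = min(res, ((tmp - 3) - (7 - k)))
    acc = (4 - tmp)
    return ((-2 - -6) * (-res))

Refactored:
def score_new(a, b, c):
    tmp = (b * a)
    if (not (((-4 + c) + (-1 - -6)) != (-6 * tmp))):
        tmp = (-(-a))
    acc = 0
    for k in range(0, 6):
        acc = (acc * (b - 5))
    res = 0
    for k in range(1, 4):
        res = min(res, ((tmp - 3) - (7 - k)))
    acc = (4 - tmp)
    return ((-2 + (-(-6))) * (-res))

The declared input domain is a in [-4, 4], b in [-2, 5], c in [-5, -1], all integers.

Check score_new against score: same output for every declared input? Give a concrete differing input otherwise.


Reading the diff, among the changes: arithmetic usage differs, plus comparison usage differs, plus boolean connective usage differs.
As a probe, take a=0, b=-2, c=-3: score runs tmp becomes 0; next (((c + -4) + (-1 - -6)) == (-6 * tmp)) evaluates to false; next acc becomes 0; next at k=0:; next acc becomes 0; next at k=1:; next acc becomes 0; next at k=2:; next acc becomes 0; next at k=3:; next acc becomes 0; next at k=4:; next acc becomes 0; next at k=5:; next acc becomes 0; next res becomes 0; next at k=1:; next res becomes -9; next at k=2:; next res becomes -9; next at k=3:; next res becomes -9; next acc becomes 4; next final value 36; score_new runs tmp becomes 0; next (not (((-4 + c) + (-1 - -6)) != (-6 * tmp))) evaluates to false; next acc becomes 0; next at k=0:; next acc becomes 0; next at k=1:; next acc becomes 0; next at k=2:; next acc becomes 0; next at k=3:; next acc becomes 0; next at k=4:; next acc becomes 0; next at k=5:; next acc becomes 0; next res becomes 0; next at k=1:; next res becomes -9; next at k=2:; next res becomes -9; next at k=3:; next res becomes -9; next acc becomes 4; next final value 36; both end at 36.
Sweeping the whole domain (360 inputs) finds no disagreement.
verdict: equivalent


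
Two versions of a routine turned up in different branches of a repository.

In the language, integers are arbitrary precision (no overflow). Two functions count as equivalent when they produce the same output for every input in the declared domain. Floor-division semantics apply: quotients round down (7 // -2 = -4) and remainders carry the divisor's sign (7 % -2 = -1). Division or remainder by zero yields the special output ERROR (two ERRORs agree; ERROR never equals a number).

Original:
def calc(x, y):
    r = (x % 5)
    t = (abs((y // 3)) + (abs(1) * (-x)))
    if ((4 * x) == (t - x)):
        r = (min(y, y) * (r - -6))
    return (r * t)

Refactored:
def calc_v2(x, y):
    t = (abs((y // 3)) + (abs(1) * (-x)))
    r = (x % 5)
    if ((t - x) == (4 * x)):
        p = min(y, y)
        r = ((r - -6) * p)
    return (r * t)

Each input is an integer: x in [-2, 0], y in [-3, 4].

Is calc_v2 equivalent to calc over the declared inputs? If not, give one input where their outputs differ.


This is a faithful refactor — statement counts differ; also local variable names differ, but the computed results match everywhere.
Spot check at x=0, y=1 — calc: r = 0; t = 0; ((4 * x) == (t - x)) -> true; r = 6; return 0. calc_v2: t = 0; r = 0; ((t - x) == (4 * x)) -> true; p = 1; r = 6; return 0. Both give 0.
Sweeping the whole domain (24 inputs) finds no disagreement.
verdict: equivalent


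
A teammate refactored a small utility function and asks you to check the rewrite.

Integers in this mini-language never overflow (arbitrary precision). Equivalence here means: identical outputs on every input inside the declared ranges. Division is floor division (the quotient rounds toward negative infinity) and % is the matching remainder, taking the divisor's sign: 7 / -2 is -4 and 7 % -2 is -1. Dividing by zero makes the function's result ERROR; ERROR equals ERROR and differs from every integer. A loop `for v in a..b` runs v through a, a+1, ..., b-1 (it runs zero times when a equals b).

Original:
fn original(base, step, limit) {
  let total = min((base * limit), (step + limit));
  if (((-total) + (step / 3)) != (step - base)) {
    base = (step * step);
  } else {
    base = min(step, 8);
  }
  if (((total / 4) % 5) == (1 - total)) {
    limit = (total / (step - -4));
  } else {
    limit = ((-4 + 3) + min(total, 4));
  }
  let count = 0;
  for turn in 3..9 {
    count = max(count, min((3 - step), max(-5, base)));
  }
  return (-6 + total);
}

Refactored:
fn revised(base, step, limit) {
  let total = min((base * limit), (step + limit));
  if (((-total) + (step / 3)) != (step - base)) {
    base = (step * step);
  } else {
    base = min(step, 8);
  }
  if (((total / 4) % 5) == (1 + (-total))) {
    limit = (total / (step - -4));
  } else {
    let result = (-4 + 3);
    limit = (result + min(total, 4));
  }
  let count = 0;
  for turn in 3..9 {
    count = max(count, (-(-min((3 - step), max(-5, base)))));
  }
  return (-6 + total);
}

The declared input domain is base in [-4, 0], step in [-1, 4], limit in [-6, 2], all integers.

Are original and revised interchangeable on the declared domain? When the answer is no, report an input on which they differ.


Equivalent — the differences include arithmetic usage differs, local variable names differ, statement counts differ, yet no declared input distinguishes the two.
Spot check at base=-3, step=4, limit=-4 — original: total := 0 | (((-total) + (step / 3)) != (step - base)): true | base := 16 | (((total / 4) % 5) == (1 - total)): false | limit := -1 | count := 0 | iter turn=3: | count := 0 | iter turn=4: | count := 0 | iter turn=5: | count := 0 | iter turn=6: | count := 0 | iter turn=7: | count := 0 | iter turn=8: | count := 0 | result -6. revised: total := 0 | (((-total) + (step / 3)) != (step - base)): true | base := 16 | (((total / 4) % 5) == (1 + (-total))): false | result := -1 | limit := -1 | count := 0 | iter turn=3: | count := 0 | iter turn=4: | count := 0 | iter turn=5: | count := 0 | iter turn=6: | count := 0 | iter turn=7: | count := 0 | iter turn=8: | count := 0 | result -6. Both give -6.
Every one of the 270 inputs gives matching results.
verdict: equivalent


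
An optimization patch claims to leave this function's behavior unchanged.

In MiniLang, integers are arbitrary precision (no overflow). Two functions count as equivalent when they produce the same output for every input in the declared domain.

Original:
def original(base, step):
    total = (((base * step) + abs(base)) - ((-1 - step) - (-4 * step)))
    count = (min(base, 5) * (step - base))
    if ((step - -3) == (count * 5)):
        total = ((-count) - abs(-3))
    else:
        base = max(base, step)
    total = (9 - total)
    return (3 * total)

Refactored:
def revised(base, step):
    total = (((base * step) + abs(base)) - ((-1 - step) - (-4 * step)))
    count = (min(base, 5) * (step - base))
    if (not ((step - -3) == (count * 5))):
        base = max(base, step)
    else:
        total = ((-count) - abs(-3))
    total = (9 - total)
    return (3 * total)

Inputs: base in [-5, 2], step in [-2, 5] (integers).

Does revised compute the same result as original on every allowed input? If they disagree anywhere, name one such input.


Although boolean connective usage differs, 64/64 inputs agree.
verdict: equivalent


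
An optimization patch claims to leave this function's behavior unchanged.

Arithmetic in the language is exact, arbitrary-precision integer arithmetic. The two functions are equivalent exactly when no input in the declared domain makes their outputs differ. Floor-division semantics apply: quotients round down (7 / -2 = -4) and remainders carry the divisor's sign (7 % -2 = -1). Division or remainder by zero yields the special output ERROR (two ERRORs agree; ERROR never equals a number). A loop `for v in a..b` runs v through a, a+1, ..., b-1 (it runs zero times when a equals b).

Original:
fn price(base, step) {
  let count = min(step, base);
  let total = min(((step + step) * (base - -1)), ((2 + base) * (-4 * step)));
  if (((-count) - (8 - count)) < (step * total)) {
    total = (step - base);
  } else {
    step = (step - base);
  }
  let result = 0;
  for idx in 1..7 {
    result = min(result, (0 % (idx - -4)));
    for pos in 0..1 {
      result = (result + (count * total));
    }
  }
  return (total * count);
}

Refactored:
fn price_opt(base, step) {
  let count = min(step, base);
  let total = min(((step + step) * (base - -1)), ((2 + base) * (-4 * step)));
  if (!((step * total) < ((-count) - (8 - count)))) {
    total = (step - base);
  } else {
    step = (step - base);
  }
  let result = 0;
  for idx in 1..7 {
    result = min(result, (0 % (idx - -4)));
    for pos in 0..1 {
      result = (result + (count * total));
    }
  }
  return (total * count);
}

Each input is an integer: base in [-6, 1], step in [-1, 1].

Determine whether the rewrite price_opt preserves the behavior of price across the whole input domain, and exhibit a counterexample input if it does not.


Consider the input base=-5, step=1.
price: count := -5 | total := -8 | (((-count) - (8 - count)) < (step * total)): false | step := 6 | result := 0 | iter idx=1: | result := 0 | iter pos=0: | result := 40 | iter idx=2: | result := 0 | iter pos=0: | result := 40 | iter idx=3: | result := 0 | iter pos=0: | result := 40 | iter idx=4: | result := 0 | iter pos=0: | result := 40 | iter idx=5: | result := 0 | iter pos=0: | result := 40 | iter idx=6: | result := 0 | iter pos=0: | result := 40 | result 40
price_opt: count := -5 | total := -8 | (!((step * total) < ((-count) - (8 - count)))): true | total := 6 | result := 0 | iter idx=1: | result := 0 | iter pos=0: | result := -30 | iter idx=2: | result := -30 | iter pos=0: | result := -60 | iter idx=3: | result := -60 | iter pos=0: | result := -90 | iter idx=4: | result := -90 | iter pos=0: | result := -120 | iter idx=5: | result := -120 | iter pos=0: | result := -150 | iter idx=6: | result := -150 | iter pos=0: | result := -180 | result -30
40 vs -30 — the two versions disagree here.
verdict: not equivalent; witness: base=-5, step=1


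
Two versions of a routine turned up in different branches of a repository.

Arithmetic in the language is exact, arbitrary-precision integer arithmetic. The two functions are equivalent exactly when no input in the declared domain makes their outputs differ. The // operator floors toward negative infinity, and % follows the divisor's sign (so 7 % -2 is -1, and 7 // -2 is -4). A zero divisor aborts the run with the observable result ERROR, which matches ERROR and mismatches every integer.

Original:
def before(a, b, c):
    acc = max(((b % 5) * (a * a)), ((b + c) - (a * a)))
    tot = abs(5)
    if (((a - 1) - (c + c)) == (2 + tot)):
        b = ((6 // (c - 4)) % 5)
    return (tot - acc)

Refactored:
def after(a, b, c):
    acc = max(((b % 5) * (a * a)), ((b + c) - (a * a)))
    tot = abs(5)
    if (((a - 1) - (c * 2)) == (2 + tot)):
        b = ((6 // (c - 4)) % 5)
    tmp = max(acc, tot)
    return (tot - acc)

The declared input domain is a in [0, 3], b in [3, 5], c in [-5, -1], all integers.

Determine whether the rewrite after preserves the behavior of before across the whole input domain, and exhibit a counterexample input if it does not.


Although arithmetic usage differs, and min/max/abs usage differs, and constant usage differs, and statement counts differ, and local variable names differ, 60/60 inputs agree.
verdict: equivalent


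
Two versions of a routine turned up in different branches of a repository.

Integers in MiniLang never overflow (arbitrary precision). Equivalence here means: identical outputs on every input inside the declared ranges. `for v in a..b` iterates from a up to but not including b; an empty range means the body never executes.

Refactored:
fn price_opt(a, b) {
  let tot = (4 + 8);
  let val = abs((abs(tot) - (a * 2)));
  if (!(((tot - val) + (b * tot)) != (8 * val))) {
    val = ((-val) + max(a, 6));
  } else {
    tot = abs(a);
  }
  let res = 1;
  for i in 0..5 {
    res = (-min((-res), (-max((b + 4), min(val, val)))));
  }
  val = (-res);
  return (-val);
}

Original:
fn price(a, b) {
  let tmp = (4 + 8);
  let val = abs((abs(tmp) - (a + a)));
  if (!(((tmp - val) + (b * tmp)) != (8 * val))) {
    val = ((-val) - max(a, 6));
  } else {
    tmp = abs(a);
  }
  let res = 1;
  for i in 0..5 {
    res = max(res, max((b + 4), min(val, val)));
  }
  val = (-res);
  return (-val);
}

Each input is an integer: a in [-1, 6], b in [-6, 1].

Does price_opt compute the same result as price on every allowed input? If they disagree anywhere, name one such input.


At a=6, b=-1: price gives 3, price_opt gives 6.
verdict: not equivalent; witness: a=6, b=-1


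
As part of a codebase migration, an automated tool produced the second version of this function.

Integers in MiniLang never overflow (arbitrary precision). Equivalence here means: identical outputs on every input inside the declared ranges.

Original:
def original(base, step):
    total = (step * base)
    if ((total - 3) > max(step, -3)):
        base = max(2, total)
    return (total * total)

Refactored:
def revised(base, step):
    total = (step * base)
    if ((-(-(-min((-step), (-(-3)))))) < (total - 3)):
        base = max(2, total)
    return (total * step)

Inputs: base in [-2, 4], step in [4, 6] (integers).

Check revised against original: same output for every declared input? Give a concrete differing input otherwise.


There is a counterexample at base=-2, step=4: 64 on one side, -32 on the other.
original: total = -8; ((total - 3) > max(step, -3)) -> false; return 64
revised: total = -8; ((-(-(-min((-step), (-(-3)))))) < (total - 3)) -> false; return -32
verdict: not equivalent; witness: base=-2, step=4


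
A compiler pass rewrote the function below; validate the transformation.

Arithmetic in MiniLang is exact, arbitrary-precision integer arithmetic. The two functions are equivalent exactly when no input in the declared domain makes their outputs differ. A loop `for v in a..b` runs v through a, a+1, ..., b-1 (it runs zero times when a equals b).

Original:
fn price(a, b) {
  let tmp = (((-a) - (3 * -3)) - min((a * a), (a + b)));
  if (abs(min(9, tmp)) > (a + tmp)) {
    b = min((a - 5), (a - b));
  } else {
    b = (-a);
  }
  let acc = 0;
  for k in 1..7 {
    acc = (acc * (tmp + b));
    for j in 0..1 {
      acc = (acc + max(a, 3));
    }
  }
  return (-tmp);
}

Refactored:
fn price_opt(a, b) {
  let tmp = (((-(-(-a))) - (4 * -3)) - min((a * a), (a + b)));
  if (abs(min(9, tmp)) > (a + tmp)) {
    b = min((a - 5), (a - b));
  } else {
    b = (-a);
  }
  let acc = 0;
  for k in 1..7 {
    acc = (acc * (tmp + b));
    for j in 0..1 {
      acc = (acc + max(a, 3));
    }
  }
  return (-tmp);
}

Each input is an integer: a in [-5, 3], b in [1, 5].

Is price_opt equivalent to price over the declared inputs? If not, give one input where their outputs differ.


Run the pair on a=-5, b=1.
price: tmp=18, then (abs(min(9, tmp)) > (a + tmp)) is false, then b=5, then acc=0, then (k=1), then acc=0, then (j=0), then acc=3, then (k=2), then acc=69, then (j=0), then acc=72, then (k=3), then acc=1656, then (j=0), then acc=1659, then (k=4), then acc=38157, then (j=0), then acc=38160, then (k=5), then acc=877680, then (j=0), then acc=877683, then (k=6), then acc=20186709, then (j=0), then acc=20186712, then returns -18
price_opt: tmp=21, then (abs(min(9, tmp)) > (a + tmp)) is false, then b=5, then acc=0, then (k=1), then acc=0, then (j=0), then acc=3, then (k=2), then acc=78, then (j=0), then acc=81, then (k=3), then acc=2106, then (j=0), then acc=2109, then (k=4), then acc=54834, then (j=0), then acc=54837, then (k=5), then acc=1425762, then (j=0), then acc=1425765, then (k=6), then acc=37069890, then (j=0), then acc=37069893, then returns -21
-18 vs -21 — the two versions disagree here.
verdict: not equivalent; witness: a=-5, b=1


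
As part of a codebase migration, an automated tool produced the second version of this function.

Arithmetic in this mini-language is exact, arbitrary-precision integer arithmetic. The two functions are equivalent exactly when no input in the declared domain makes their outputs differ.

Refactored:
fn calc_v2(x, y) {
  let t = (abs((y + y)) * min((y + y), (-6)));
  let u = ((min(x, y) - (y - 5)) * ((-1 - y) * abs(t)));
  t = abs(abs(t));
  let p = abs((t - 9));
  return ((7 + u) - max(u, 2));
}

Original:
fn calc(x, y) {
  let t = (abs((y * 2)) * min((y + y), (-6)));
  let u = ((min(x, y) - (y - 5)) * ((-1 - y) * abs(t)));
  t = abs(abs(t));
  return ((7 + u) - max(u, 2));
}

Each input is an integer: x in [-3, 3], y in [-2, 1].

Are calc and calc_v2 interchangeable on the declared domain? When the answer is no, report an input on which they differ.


Among the additions is an assignment to `p` whose value nothing reads, and its value is discarded; all 28 inputs agree.
verdict: equivalent


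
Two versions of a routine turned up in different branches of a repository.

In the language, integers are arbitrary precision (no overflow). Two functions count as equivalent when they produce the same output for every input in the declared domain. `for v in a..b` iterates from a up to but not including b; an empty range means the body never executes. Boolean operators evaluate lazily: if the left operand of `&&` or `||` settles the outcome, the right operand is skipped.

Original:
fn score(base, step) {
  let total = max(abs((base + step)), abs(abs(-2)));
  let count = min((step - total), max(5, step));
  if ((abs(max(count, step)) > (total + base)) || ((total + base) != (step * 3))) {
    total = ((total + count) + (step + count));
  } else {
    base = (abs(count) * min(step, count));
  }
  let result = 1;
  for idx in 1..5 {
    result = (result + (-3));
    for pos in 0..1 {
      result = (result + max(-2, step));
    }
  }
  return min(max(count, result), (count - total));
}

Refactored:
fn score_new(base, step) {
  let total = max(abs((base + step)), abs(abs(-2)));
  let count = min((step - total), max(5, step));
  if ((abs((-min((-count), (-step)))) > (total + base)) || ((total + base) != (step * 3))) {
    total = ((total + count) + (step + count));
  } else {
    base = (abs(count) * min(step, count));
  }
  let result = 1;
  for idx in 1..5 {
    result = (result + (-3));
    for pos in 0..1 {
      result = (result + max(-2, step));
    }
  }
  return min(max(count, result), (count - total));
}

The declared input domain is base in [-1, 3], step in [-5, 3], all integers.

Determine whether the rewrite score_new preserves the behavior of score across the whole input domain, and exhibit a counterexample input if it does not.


Comparing the listings, the differences include: min/max/abs usage differs.
Tracing base=1, step=1: score: total becomes 2; next count becomes -1; next ((abs(max(count, step)) > (total + base)) || ((total + base) != (step * 3))) evaluates to false; next base becomes -1; next result becomes 1; next at idx=1:; next result becomes -2; next at pos=0:; next result becomes -1; next at idx=2:; next result becomes -4; next at pos=0:; next result becomes -3; next at idx=3:; next result becomes -6; next at pos=0:; next result becomes -5; next at idx=4:; next result becomes -8; next at pos=0:; next result becomes -7; next final value -3 | score_new: total becomes 2; next count becomes -1; next ((abs((-min((-count), (-step)))) > (total + base)) || ((total + base) != (step * 3))) evaluates to false; next base becomes -1; next result becomes 1; next at idx=1:; next result becomes -2; next at pos=0:; next result becomes -1; next at idx=2:; next result becomes -4; next at pos=0:; next result becomes -3; next at idx=3:; next result becomes -6; next at pos=0:; next result becomes -5; next at idx=4:; next result becomes -8; next at pos=0:; next result becomes -7; next final value -3 — matching result -3.
An exhaustive pass over the 45 declared inputs shows identical outputs.
verdict: equivalent


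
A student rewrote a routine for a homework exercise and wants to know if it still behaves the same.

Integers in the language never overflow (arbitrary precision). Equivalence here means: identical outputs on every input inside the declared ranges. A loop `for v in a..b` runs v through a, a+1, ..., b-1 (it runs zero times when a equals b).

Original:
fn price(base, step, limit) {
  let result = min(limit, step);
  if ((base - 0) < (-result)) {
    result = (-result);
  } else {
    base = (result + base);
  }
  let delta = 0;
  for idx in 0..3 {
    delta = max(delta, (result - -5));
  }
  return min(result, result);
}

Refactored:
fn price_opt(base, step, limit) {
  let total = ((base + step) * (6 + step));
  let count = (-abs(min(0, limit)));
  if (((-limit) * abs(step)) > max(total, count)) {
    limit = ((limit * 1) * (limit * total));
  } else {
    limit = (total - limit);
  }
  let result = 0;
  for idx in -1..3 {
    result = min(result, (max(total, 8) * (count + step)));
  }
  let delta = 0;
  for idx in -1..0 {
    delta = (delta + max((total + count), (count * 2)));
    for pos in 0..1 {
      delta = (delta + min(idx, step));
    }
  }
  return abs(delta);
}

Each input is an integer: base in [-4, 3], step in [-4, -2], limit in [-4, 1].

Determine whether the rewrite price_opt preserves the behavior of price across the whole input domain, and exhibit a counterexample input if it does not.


At base=-4, step=-4, limit=-4: price gives 4, price_opt gives 12.
verdict: not equivalent; witness: base=-4, step=-4, limit=-4


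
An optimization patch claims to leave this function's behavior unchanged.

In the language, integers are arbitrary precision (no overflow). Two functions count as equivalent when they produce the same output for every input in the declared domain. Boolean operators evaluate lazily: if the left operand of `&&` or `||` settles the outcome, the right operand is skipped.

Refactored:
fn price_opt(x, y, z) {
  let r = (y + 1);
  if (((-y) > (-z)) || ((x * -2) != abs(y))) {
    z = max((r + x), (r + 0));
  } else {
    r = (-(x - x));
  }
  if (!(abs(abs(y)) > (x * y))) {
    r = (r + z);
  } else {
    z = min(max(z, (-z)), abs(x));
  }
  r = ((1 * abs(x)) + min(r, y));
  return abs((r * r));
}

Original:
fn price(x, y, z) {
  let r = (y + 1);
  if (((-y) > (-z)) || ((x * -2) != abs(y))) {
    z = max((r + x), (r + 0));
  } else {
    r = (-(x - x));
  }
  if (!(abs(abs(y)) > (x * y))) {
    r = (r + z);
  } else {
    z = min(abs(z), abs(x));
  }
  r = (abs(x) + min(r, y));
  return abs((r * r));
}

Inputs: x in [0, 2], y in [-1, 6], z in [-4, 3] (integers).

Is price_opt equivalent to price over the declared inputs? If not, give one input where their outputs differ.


This is a faithful refactor — constant usage differs, plus arithmetic usage differs, plus min/max/abs usage differs, but the computed results match everywhere.
As a probe, take x=1, y=1, z=1: price runs r = 2; (((-y) > (-z)) || ((x * -2) != abs(y))) -> true; z = 3; (!(abs(abs(y)) > (x * y))) -> true; r = 5; r = 2; return 4; price_opt runs r = 2; (((-y) > (-z)) || ((x * -2) != abs(y))) -> true; z = 3; (!(abs(abs(y)) > (x * y))) -> true; r = 5; r = 2; return 4; both end at 4.
Across all 192 domain points the two functions coincide.
verdict: equivalent


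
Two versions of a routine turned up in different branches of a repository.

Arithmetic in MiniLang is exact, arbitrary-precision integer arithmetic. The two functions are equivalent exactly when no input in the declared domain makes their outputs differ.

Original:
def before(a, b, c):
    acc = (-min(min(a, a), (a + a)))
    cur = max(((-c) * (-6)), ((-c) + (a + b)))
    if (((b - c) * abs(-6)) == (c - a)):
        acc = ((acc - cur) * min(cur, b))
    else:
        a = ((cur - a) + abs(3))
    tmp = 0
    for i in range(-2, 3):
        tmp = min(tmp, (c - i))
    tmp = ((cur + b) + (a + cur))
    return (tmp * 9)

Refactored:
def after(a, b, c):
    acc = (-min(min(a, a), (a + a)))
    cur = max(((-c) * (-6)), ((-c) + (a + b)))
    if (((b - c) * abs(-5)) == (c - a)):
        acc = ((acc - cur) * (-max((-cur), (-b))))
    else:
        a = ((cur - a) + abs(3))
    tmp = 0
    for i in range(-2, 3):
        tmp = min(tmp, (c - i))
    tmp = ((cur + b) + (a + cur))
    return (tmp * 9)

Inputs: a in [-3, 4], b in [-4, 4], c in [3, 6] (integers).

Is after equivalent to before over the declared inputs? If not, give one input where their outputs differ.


These are not equivalent — on a=-3, b=4, c=3 the outputs split (333 vs 576).
before: acc = 6; cur = 18; (((b - c) * abs(-6)) == (c - a)) -> true; acc = -48; tmp = 0; [i=-2]; tmp = 0; [i=-1]; tmp = 0; [i=0]; tmp = 0; [i=1]; tmp = 0; [i=2]; tmp = 0; tmp = 37; return 333
after: acc = 6; cur = 18; (((b - c) * abs(-5)) == (c - a)) -> false; a = 24; tmp = 0; [i=-2]; tmp = 0; [i=-1]; tmp = 0; [i=0]; tmp = 0; [i=1]; tmp = 0; [i=2]; tmp = 0; tmp = 64; return 576
verdict: not equivalent; witness: a=-3, b=4, c=3


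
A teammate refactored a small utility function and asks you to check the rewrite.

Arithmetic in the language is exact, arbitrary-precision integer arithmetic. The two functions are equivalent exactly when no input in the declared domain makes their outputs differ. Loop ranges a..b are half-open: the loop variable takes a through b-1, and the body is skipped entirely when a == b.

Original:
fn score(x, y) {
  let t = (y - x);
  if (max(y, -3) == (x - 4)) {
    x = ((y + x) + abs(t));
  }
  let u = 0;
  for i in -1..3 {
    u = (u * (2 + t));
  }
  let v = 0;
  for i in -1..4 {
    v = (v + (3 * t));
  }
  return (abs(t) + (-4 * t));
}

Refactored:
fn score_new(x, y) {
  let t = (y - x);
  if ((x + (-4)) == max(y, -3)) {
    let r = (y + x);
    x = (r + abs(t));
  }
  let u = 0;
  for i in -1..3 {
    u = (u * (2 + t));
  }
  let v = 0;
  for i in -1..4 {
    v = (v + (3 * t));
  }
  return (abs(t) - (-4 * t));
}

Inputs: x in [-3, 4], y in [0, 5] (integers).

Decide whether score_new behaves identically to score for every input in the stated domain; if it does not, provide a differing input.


x=-3, y=0 yields -9 from score but 15 from score_new.
verdict: not equivalent; witness: x=-3, y=0


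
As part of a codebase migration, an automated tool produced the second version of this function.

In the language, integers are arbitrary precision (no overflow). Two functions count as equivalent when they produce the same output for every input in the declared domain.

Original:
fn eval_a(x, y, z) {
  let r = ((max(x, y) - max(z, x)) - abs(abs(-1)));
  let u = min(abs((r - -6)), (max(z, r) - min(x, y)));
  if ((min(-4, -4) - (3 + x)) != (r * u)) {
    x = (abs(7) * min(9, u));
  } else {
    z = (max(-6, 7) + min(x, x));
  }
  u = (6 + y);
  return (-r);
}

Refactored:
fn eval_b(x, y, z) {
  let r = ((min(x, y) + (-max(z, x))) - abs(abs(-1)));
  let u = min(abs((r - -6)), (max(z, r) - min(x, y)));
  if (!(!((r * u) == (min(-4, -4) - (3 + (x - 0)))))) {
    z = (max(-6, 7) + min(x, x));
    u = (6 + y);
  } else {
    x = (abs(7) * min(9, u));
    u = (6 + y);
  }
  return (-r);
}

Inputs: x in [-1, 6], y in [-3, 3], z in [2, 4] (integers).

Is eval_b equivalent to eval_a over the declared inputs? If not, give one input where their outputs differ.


Take x=-1, y=-3, z=2.
eval_a: r=-4, then u=2, then ((min(-4, -4) - (3 + x)) != (r * u)) is true, then x=14, then u=3, then returns 4
eval_b: r=-6, then u=0, then (!(!((r * u) == (min(-4, -4) - (3 + (x - 0)))))) is false, then x=0, then u=3, then returns 6
4 vs 6 — the two versions disagree here.
verdict: not equivalent; witness: x=-1, y=-3, z=2


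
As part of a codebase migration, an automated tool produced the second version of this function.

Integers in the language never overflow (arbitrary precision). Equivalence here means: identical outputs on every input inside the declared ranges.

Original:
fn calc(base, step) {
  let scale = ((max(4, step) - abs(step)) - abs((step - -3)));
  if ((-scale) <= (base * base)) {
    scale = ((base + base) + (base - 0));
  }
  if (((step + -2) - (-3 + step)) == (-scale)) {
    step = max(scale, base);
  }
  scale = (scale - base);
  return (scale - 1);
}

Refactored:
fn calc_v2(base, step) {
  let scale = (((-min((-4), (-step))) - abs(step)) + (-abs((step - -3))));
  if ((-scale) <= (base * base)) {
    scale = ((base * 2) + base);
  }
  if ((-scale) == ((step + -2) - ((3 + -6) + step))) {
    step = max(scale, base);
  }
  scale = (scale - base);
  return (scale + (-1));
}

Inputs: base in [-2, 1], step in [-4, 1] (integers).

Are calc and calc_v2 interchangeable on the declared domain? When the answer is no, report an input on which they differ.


The two versions differ — the changes include min/max/abs usage differs; and arithmetic usage differs; and constant usage differs.
As a probe, take base=1, step=-4: calc runs scale = -1; ((-scale) <= (base * base)) -> true; scale = 3; (((step + -2) - (-3 + step)) == (-scale)) -> false; scale = 2; return 1; calc_v2 runs scale = -1; ((-scale) <= (base * base)) -> true; scale = 3; ((-scale) == ((step + -2) - ((3 + -6) + step))) -> false; scale = 2; return 1; both end at 1.
Checked all 24 inputs in the declared domain: the outputs agree on every one.
verdict: equivalent


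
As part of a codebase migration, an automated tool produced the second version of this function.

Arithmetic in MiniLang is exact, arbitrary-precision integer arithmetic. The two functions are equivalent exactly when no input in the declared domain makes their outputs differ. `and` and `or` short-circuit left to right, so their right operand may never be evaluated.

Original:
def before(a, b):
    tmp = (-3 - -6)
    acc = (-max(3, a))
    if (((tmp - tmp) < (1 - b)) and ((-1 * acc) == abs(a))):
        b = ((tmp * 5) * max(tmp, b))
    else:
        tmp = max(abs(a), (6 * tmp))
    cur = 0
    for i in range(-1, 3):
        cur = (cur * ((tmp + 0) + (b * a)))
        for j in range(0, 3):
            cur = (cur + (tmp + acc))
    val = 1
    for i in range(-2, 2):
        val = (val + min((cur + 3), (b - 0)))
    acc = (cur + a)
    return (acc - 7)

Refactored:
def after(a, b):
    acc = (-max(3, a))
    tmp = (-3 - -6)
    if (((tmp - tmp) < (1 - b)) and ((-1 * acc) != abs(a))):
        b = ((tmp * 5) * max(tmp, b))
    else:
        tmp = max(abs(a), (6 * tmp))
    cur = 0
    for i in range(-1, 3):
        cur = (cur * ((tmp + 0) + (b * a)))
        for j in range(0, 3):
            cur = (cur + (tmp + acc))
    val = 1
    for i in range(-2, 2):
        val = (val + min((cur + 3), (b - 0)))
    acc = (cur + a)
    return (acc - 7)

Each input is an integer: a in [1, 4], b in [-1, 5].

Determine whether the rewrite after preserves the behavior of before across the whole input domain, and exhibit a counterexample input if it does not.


There is a counterexample at a=1, b=-1: 234894 on one side, -6 on the other.
before: tmp=3, then acc=-3, then (((tmp - tmp) < (1 - b)) and ((-1 * acc) == abs(a))) is false, then tmp=18, then cur=0, then (i=-1), then cur=0, then (j=0), then cur=15, then (j=1), then cur=30, then (j=2), then cur=45, then (i=0), then cur=765, then (j=0), then cur=780, then (j=1), then cur=795, then (j=2), then cur=810, then (i=1), then cur=13770, then (j=0), then cur=13785, then (j=1), then cur=13800, then (j=2), then cur=13815, then (i=2), then cur=234855, then (j=0), then cur=234870, then (j=1), then cur=234885, then (j=2), then cur=234900, then val=1, then (i=-2), then val=0, then (i=-1), then val=-1, then (i=0), then val=-2, then (i=1), then val=-3, then acc=234901, then returns 234894
after: acc=-3, then tmp=3, then (((tmp - tmp) < (1 - b)) and ((-1 * acc) != abs(a))) is true, then b=45, then cur=0, then (i=-1), then cur=0, then (j=0), then cur=0, then (j=1), then cur=0, then (j=2), then cur=0, then (i=0), then cur=0, then (j=0), then cur=0, then (j=1), then cur=0, then (j=2), then cur=0, then (i=1), then cur=0, then (j=0), then cur=0, then (j=1), then cur=0, then (j=2), then cur=0, then (i=2), then cur=0, then (j=0), then cur=0, then (j=1), then cur=0, then (j=2), then cur=0, then val=1, then (i=-2), then val=4, then (i=-1), then val=7, then (i=0), then val=10, then (i=1), then val=13, then acc=1, then returns -6
verdict: not equivalent; witness: a=1, b=-1


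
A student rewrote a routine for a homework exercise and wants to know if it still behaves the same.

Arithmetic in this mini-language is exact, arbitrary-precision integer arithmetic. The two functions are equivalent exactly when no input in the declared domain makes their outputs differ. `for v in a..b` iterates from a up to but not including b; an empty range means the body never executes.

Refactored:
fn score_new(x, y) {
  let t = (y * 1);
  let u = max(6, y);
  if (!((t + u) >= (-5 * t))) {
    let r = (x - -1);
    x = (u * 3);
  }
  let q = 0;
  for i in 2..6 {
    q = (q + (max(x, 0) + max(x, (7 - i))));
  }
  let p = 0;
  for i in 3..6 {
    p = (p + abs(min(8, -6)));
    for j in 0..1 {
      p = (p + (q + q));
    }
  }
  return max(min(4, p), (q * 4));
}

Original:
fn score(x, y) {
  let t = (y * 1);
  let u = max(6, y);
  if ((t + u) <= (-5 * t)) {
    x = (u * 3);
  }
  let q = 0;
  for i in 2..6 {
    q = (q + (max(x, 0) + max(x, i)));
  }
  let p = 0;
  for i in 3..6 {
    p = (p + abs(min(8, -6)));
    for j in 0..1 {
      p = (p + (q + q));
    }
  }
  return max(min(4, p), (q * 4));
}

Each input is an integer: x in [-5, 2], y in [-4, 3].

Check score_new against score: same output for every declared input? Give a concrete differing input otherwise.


Try x=-5, y=-1.
score: t=-1, then u=6, then ((t + u) <= (-5 * t)) is true, then x=18, then q=0, then (i=2), then q=36, then (i=3), then q=72, then (i=4), then q=108, then (i=5), then q=144, then p=0, then (i=3), then p=6, then (j=0), then p=294, then (i=4), then p=300, then (j=0), then p=588, then (i=5), then p=594, then (j=0), then p=882, then returns 576
score_new: t=-1, then u=6, then (!((t + u) >= (-5 * t))) is false, then q=0, then (i=2), then q=5, then (i=3), then q=9, then (i=4), then q=12, then (i=5), then q=14, then p=0, then (i=3), then p=6, then (j=0), then p=34, then (i=4), then p=40, then (j=0), then p=68, then (i=5), then p=74, then (j=0), then p=102, then returns 56
576 vs 56 — the two versions disagree here.
verdict: not equivalent; witness: x=-5, y=-1


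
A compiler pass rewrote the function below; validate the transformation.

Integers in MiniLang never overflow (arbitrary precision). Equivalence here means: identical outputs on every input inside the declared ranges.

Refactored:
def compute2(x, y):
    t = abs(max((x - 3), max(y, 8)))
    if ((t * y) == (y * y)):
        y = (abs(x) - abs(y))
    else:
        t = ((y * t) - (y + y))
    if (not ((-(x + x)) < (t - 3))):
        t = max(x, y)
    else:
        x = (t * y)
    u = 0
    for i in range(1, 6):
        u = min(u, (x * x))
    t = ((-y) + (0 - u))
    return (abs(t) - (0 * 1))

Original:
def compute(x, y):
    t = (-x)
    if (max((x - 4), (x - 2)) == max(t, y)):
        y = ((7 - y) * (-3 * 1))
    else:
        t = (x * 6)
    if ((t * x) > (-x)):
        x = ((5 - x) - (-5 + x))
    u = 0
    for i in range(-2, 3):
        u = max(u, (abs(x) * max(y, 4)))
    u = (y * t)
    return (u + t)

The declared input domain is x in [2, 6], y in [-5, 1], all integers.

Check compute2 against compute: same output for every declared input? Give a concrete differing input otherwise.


There is a counterexample at x=2, y=-5: -48 on one side, 5 on the other.
compute: t := -2 | (max((x - 4), (x - 2)) == max(t, y)): false | t := 12 | ((t * x) > (-x)): true | x := 6 | u := 0 | iter i=-2: | u := 24 | iter i=-1: | u := 24 | iter i=0: | u := 24 | iter i=1: | u := 24 | iter i=2: | u := 24 | u := -60 | result -48
compute2: t := 8 | ((t * y) == (y * y)): false | t := -30 | (not ((-(x + x)) < (t - 3))): true | t := 2 | u := 0 | iter i=1: | u := 0 | iter i=2: | u := 0 | iter i=3: | u := 0 | iter i=4: | u := 0 | iter i=5: | u := 0 | t := 5 | result 5
verdict: not equivalent; witness: x=2, y=-5


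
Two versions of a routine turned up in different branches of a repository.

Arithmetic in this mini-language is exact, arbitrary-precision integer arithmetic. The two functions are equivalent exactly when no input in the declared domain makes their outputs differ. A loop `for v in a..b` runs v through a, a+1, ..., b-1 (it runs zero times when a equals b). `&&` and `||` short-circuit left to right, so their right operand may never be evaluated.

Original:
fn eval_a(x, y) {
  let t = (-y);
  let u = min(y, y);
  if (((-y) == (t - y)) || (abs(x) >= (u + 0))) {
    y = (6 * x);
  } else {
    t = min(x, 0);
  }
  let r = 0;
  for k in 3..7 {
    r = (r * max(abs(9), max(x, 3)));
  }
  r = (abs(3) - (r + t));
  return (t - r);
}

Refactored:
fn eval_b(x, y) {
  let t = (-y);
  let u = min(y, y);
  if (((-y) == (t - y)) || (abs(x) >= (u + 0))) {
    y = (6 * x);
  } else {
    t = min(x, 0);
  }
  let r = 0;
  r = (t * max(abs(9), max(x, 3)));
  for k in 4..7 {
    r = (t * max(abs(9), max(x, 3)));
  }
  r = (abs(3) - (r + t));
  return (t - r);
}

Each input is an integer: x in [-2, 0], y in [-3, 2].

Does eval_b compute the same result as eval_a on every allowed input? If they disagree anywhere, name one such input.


These are not equivalent — on x=-2, y=-3 the outputs split (3 vs 30).
eval_a: t = 3; u = -3; (((-y) == (t - y)) || (abs(x) >= (u + 0))) -> true; y = -12; r = 0; [k=3]; r = 0; [k=4]; r = 0; [k=5]; r = 0; [k=6]; r = 0; r = 0; return 3
eval_b: t = 3; u = -3; (((-y) == (t - y)) || (abs(x) >= (u + 0))) -> true; y = -12; r = 0; r = 27; [k=4]; r = 27; [k=5]; r = 27; [k=6]; r = 27; r = -27; return 30
verdict: not equivalent; witness: x=-2, y=-3
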